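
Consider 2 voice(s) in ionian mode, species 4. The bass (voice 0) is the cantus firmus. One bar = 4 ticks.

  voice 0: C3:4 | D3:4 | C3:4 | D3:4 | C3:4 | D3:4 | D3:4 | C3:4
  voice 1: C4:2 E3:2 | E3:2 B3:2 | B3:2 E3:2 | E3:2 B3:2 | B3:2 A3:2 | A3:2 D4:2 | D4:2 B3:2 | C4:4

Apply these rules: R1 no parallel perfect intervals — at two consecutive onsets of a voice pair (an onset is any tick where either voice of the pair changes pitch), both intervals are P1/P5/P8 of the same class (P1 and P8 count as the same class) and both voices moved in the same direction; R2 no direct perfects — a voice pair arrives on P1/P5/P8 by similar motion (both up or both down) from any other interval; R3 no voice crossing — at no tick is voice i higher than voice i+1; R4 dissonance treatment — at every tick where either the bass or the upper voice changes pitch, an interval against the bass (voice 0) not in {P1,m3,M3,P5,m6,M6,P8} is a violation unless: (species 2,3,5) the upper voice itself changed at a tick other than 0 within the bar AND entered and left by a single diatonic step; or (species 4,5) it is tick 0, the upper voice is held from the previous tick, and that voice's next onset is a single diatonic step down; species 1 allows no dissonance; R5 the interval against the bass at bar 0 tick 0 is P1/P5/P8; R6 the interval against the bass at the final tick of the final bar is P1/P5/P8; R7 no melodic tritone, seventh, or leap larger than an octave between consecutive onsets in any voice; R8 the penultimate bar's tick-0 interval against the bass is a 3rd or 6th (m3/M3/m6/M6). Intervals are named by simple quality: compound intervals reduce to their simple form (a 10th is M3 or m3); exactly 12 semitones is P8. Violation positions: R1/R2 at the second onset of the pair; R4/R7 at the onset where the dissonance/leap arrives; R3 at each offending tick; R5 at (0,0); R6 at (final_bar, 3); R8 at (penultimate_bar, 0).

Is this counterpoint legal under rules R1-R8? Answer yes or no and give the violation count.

No (4 violations)

bar 0: v0=C3 v1=C4 (P8)
bar 1: v0=D3 v1=E3 (M2)
bar 2: v0=C3 v1=B3 (M7)
bar 3: v0=D3 v1=E3 (M2)
bar 4: v0=C3 v1=B3 (M7)
bar 5: v0=D3 v1=A3 (P5)
bar 6: v0=D3 v1=D4 (P8)
bar 7: v0=C3 v1=C4 (P8)
  R4 @ bar1.0: D3/E3 M2 untreated
  R4 @ bar2.0: C3/B3 M7 untreated
  R4 @ bar3.0: D3/E3 M2 untreated
  R8 @ bar6.0: penult P8 not 3rd/6th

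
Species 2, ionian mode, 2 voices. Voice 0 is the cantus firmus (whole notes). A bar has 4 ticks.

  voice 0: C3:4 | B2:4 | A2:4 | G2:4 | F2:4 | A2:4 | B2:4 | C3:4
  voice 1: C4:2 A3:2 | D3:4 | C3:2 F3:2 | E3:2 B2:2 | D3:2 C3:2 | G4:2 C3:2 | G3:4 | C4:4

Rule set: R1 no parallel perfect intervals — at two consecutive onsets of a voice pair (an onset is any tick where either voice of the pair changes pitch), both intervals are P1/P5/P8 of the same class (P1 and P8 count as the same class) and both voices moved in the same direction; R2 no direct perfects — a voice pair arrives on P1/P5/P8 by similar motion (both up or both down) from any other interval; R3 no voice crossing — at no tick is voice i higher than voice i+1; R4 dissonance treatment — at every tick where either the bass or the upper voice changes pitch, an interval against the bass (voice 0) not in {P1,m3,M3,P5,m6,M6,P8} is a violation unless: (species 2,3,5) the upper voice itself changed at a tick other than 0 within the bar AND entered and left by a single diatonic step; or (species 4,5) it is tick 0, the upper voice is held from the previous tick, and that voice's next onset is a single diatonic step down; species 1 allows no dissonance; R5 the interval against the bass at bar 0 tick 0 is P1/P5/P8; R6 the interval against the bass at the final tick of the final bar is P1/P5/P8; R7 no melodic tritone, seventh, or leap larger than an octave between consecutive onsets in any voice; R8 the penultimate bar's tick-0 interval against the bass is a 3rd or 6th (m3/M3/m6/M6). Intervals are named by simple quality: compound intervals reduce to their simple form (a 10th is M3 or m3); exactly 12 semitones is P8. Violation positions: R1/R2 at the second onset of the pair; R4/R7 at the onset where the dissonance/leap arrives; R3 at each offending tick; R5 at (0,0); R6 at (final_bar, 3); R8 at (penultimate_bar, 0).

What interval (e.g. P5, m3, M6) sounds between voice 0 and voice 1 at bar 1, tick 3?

voice 0=B2 voice 1=D3 -> m3

m3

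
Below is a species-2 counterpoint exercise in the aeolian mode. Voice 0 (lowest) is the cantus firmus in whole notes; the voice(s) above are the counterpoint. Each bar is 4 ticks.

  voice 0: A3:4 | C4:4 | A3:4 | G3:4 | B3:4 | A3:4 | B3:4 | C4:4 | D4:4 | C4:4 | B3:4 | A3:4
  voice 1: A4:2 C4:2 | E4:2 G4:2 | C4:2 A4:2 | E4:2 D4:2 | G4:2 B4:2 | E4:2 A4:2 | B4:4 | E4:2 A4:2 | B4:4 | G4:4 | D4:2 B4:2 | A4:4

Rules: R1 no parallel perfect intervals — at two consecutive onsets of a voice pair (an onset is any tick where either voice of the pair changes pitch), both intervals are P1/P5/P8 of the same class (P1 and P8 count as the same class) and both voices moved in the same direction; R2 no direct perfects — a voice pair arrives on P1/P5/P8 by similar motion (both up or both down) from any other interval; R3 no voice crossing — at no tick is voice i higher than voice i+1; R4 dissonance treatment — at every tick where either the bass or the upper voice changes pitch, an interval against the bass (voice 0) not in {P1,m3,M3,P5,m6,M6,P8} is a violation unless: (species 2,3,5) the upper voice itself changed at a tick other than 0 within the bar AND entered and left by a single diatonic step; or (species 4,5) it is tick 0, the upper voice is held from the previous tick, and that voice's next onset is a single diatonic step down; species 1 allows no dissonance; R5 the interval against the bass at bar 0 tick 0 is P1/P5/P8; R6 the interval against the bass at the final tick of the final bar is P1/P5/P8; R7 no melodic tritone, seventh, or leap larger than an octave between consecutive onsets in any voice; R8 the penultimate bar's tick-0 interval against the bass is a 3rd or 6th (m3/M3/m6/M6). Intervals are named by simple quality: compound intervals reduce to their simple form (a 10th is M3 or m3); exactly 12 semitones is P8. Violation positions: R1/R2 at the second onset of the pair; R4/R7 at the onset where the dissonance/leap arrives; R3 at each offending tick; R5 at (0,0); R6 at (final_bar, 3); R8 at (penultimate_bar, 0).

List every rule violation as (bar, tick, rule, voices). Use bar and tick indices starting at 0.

bar 0: v0=A3 v1=A4 downbeat P8
bar 1: v0=C4 v1=E4 downbeat M3
bar 2: v0=A3 v1=C4 downbeat m3
bar 3: v0=G3 v1=E4 downbeat M6
bar 4: v0=B3 v1=G4 downbeat m6
bar 5: v0=A3 v1=E4 downbeat P5
bar 6: v0=B3 v1=B4 downbeat P8
bar 7: v0=C4 v1=E4 downbeat M3
bar 8: v0=D4 v1=B4 downbeat M6
bar 9: v0=C4 v1=G4 downbeat P5
bar 10: v0=B3 v1=D4 downbeat m3
bar 11: v0=A3 v1=A4 downbeat P8
  -> R2 @ bar 5 tick 0 v(0, 1): B3/B4 P8 -> A3/E4 P5 similar
  -> R1 @ bar 6 tick 0 v(0, 1): A3/A4 P8 -> B3/B4 P8 similar
  -> R2 @ bar 9 tick 0 v(0, 1): D4/B4 M6 -> C4/G4 P5 similar
  -> R1 @ bar 11 tick 0 v(0, 1): B3/B4 P8 -> A3/A4 P8 similar

(5, 0, R2, (0, 1))
(6, 0, R1, (0, 1))
(9, 0, R2, (0, 1))
(11, 0, R1, (0, 1))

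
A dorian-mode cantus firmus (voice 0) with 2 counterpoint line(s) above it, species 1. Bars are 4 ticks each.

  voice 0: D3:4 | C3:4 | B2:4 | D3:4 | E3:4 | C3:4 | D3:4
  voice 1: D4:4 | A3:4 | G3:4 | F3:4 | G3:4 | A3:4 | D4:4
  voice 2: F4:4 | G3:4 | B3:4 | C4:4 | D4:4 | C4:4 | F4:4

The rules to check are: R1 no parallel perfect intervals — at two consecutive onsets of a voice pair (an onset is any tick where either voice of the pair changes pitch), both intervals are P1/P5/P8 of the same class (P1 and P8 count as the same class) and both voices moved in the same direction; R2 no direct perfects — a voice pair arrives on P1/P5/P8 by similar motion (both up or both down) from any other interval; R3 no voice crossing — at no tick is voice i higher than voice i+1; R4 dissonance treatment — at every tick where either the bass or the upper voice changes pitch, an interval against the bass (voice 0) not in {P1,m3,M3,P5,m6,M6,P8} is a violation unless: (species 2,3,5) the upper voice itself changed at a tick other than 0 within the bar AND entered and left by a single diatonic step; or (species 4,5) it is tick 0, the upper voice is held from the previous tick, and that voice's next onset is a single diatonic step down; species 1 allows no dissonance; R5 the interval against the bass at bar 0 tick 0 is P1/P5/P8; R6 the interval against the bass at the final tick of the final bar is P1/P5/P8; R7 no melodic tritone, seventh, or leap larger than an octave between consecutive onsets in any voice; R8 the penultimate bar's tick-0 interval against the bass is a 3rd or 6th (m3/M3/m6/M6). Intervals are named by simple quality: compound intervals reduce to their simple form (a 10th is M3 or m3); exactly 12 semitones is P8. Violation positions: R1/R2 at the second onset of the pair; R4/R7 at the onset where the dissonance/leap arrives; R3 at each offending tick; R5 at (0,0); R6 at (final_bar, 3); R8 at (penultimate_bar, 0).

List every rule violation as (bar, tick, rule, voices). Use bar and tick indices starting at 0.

(0, 0, R5, (0, 2))
(1, 0, R2, (0, 2))
(1, 0, R3, (1, 2))
(1, 0, R7, (2,))
(1, 1, R3, (1, 2))
(1, 2, R3, (1, 2))
(1, 3, R3, (1, 2))
(3, 0, R4, (0, 2))
(4, 0, R1, (1, 2))
(4, 0, R4, (0, 2))
(5, 0, R2, (0, 2))
(5, 0, R8, (0, 2))
(6, 0, R2, (0, 1))
(6, 3, R6, (0, 2))

bar 0: v0=D3 v1=D4 v2=F4 downbeat m3
bar 1: v0=C3 v1=A3 v2=G3 downbeat P5
bar 2: v0=B2 v1=G3 v2=B3 downbeat P8
bar 3: v0=D3 v1=F3 v2=C4 downbeat m7
bar 4: v0=E3 v1=G3 v2=D4 downbeat m7
bar 5: v0=C3 v1=A3 v2=C4 downbeat P8
bar 6: v0=D3 v1=D4 v2=F4 downbeat m3
  -> R5 @ bar 0 tick 0 v(0, 2): opens on m3
  -> R2 @ bar 1 tick 0 v(0, 2): D3/F4 m3 -> C3/G3 P5 similar
  -> R3 @ bar 1 tick 0 v(1, 2): A3 above G3
  -> R7 @ bar 1 tick 0 v(2,): F4->G3 leap 10st
  -> R3 @ bar 1 tick 1 v(1, 2): A3 above G3
  -> R3 @ bar 1 tick 2 v(1, 2): A3 above G3
  -> R3 @ bar 1 tick 3 v(1, 2): A3 above G3
  -> R4 @ bar 3 tick 0 v(0, 2): D3/C4 m7 untreated
  -> R1 @ bar 4 tick 0 v(1, 2): F3/C4 P5 -> G3/D4 P5 similar
  -> R4 @ bar 4 tick 0 v(0, 2): E3/D4 m7 untreated
  -> R2 @ bar 5 tick 0 v(0, 2): E3/D4 m7 -> C3/C4 P8 similar
  -> R8 @ bar 5 tick 0 v(0, 2): penult P8 not 3rd/6th
  -> R2 @ bar 6 tick 0 v(0, 1): C3/A3 M6 -> D3/D4 P8 similar
  -> R6 @ bar 6 tick 3 v(0, 2): closes on m3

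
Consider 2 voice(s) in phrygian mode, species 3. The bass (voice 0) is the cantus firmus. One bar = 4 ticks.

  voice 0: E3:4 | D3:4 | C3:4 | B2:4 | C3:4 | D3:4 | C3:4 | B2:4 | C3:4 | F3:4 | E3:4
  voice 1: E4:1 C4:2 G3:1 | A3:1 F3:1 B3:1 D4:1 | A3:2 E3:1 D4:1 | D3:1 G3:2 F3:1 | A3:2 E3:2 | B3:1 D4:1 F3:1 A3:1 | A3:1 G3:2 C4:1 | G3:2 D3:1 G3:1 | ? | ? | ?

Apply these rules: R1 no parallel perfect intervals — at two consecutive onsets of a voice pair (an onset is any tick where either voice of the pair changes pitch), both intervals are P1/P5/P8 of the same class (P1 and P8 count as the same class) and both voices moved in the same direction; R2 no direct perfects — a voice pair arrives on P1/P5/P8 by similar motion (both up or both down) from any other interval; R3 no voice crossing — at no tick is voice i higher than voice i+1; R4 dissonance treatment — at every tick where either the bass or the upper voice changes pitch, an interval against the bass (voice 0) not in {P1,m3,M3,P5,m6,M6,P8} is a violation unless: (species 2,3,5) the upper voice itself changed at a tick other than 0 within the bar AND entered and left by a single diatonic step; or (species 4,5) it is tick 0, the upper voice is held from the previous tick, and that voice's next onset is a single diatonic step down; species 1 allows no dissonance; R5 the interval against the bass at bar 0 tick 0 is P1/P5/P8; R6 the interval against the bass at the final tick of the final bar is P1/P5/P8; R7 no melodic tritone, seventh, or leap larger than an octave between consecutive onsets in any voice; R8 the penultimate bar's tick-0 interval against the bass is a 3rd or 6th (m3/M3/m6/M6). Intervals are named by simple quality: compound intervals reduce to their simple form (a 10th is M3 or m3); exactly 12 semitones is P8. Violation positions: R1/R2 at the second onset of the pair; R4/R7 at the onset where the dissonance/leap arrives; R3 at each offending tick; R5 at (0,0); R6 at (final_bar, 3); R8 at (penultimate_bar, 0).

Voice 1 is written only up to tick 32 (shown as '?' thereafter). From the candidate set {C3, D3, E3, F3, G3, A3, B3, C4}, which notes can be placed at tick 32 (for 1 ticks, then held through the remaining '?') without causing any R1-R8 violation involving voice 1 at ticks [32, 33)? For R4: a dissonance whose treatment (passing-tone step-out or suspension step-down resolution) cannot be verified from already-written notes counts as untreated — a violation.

C3: legal
D3: violates R4
E3: legal
F3: violates R4
G3: legal
A3: legal
B3: violates R4
C4: violates R2

{A3, C3, E3, G3}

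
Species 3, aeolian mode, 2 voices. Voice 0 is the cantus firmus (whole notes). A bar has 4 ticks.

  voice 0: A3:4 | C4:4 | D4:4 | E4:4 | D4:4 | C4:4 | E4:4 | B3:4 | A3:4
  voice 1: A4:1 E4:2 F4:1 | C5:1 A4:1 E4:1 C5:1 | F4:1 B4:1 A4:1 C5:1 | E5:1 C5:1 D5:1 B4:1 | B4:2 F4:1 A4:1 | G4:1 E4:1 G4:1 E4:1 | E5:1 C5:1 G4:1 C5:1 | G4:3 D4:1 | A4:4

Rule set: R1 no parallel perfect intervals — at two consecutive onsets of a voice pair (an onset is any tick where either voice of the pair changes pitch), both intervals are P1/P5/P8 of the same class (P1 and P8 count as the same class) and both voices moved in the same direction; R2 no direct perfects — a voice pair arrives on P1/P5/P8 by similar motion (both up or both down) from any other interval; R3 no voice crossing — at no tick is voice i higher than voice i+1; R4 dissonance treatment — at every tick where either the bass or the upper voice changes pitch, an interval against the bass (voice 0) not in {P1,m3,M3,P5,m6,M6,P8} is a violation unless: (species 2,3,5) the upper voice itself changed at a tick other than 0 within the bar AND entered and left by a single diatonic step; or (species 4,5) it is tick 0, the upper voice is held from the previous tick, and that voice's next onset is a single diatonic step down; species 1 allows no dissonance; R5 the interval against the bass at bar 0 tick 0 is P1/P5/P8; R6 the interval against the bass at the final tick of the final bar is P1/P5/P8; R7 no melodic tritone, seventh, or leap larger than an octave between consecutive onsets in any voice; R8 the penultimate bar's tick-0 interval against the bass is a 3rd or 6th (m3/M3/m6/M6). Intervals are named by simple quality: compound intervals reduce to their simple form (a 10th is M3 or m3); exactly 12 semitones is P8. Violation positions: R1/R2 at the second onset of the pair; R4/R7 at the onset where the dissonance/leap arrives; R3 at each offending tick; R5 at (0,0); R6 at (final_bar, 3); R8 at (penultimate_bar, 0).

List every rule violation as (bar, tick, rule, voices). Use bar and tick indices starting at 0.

(1, 0, R2, (0, 1))
(2, 1, R7, (1,))
(2, 3, R4, (0, 1))
(3, 0, R2, (0, 1))
(3, 2, R4, (0, 1))
(4, 2, R7, (1,))
(5, 0, R1, (0, 1))
(6, 0, R2, (0, 1))

bar 0: v0=A3 v1=A4 downbeat P8
bar 1: v0=C4 v1=C5 downbeat P8
bar 2: v0=D4 v1=F4 downbeat m3
bar 3: v0=E4 v1=E5 downbeat P8
bar 4: v0=D4 v1=B4 downbeat M6
bar 5: v0=C4 v1=G4 downbeat P5
bar 6: v0=E4 v1=E5 downbeat P8
bar 7: v0=B3 v1=G4 downbeat m6
bar 8: v0=A3 v1=A4 downbeat P8
  -> R2 @ bar 1 tick 0 v(0, 1): A3/F4 m6 -> C4/C5 P8 similar
  -> R7 @ bar 2 tick 1 v(1,): F4->B4 leap 6st
  -> R4 @ bar 2 tick 3 v(0, 1): D4/C5 m7 untreated
  -> R2 @ bar 3 tick 0 v(0, 1): D4/C5 m7 -> E4/E5 P8 similar
  -> R4 @ bar 3 tick 2 v(0, 1): E4/D5 m7 untreated
  -> R7 @ bar 4 tick 2 v(1,): B4->F4 leap 6st
  -> R1 @ bar 5 tick 0 v(0, 1): D4/A4 P5 -> C4/G4 P5 similar
  -> R2 @ bar 6 tick 0 v(0, 1): C4/E4 M3 -> E4/E5 P8 similar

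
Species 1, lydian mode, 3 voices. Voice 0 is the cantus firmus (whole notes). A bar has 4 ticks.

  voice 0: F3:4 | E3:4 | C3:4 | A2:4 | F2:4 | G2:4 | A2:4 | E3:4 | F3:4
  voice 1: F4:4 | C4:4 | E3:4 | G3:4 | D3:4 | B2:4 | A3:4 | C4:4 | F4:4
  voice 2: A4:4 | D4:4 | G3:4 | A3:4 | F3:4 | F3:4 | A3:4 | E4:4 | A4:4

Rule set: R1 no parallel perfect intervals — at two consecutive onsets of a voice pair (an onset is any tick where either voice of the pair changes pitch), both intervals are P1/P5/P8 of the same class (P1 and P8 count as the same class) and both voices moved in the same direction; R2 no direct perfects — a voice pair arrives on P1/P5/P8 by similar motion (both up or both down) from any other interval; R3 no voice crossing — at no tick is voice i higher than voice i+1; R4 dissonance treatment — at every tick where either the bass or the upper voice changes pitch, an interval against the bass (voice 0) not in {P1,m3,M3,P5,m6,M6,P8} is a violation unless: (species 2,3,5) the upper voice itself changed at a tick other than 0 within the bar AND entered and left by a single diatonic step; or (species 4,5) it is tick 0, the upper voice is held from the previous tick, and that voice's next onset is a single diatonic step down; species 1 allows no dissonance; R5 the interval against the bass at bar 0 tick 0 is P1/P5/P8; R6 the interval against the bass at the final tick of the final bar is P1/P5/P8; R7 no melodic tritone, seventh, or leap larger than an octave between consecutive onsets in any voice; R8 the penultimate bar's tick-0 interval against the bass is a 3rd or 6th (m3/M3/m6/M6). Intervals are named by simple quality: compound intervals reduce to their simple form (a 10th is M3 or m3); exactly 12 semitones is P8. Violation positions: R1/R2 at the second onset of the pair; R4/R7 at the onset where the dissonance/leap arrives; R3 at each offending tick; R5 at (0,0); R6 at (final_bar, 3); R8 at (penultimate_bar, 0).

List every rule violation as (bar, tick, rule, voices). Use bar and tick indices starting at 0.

(0, 0, R5, (0, 2))
(1, 0, R4, (0, 2))
(2, 0, R2, (0, 2))
(3, 0, R4, (0, 1))
(4, 0, R1, (0, 2))
(5, 0, R4, (0, 2))
(6, 0, R2, (0, 1))
(6, 0, R2, (0, 2))
(6, 0, R2, (1, 2))
(6, 0, R7, (1,))
(7, 0, R1, (0, 2))
(7, 0, R8, (0, 2))
(8, 0, R2, (0, 1))
(8, 3, R6, (0, 2))

bar 0: v0=F3 v1=F4 v2=A4 downbeat M3
bar 1: v0=E3 v1=C4 v2=D4 downbeat m7
bar 2: v0=C3 v1=E3 v2=G3 downbeat P5
bar 3: v0=A2 v1=G3 v2=A3 downbeat P8
bar 4: v0=F2 v1=D3 v2=F3 downbeat P8
bar 5: v0=G2 v1=B2 v2=F3 downbeat m7
bar 6: v0=A2 v1=A3 v2=A3 downbeat P8
bar 7: v0=E3 v1=C4 v2=E4 downbeat P8
bar 8: v0=F3 v1=F4 v2=A4 downbeat M3
  -> R5 @ bar 0 tick 0 v(0, 2): opens on M3
  -> R4 @ bar 1 tick 0 v(0, 2): E3/D4 m7 untreated
  -> R2 @ bar 2 tick 0 v(0, 2): E3/D4 m7 -> C3/G3 P5 similar
  -> R4 @ bar 3 tick 0 v(0, 1): A2/G3 m7 untreated
  -> R1 @ bar 4 tick 0 v(0, 2): A2/A3 P8 -> F2/F3 P8 similar
  -> R4 @ bar 5 tick 0 v(0, 2): G2/F3 m7 untreated
  -> R2 @ bar 6 tick 0 v(0, 1): G2/B2 M3 -> A2/A3 P8 similar
  -> R2 @ bar 6 tick 0 v(0, 2): G2/F3 m7 -> A2/A3 P8 similar
  -> R2 @ bar 6 tick 0 v(1, 2): B2/F3 TT -> A3/A3 P1 similar
  -> R7 @ bar 6 tick 0 v(1,): B2->A3 leap 10st
  -> R1 @ bar 7 tick 0 v(0, 2): A2/A3 P8 -> E3/E4 P8 similar
  -> R8 @ bar 7 tick 0 v(0, 2): penult P8 not 3rd/6th
  -> R2 @ bar 8 tick 0 v(0, 1): E3/C4 m6 -> F3/F4 P8 similar
  -> R6 @ bar 8 tick 3 v(0, 2): closes on M3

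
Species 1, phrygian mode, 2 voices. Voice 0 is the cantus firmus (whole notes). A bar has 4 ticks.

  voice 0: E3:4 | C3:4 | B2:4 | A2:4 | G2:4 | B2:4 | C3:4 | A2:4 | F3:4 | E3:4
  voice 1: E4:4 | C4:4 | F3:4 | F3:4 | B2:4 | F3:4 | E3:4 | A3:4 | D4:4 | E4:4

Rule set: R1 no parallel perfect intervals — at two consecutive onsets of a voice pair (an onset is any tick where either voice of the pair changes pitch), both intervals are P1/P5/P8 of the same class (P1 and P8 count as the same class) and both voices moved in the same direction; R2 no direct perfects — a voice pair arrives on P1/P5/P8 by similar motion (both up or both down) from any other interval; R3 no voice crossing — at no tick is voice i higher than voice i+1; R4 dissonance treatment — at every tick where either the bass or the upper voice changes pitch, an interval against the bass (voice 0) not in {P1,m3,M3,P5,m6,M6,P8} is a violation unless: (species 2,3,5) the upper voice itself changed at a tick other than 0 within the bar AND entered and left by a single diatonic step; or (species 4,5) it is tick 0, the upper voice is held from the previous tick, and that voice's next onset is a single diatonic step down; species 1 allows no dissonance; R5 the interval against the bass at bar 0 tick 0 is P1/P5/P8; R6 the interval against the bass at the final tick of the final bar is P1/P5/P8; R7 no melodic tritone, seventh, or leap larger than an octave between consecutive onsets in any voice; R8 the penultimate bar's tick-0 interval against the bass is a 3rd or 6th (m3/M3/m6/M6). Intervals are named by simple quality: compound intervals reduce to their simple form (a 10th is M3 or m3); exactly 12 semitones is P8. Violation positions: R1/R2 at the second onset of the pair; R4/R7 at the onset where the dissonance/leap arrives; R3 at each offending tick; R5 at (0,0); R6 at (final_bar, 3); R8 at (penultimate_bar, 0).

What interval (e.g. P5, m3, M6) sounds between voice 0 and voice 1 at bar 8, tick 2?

M6

voice 0=F3 voice 1=D4 -> M6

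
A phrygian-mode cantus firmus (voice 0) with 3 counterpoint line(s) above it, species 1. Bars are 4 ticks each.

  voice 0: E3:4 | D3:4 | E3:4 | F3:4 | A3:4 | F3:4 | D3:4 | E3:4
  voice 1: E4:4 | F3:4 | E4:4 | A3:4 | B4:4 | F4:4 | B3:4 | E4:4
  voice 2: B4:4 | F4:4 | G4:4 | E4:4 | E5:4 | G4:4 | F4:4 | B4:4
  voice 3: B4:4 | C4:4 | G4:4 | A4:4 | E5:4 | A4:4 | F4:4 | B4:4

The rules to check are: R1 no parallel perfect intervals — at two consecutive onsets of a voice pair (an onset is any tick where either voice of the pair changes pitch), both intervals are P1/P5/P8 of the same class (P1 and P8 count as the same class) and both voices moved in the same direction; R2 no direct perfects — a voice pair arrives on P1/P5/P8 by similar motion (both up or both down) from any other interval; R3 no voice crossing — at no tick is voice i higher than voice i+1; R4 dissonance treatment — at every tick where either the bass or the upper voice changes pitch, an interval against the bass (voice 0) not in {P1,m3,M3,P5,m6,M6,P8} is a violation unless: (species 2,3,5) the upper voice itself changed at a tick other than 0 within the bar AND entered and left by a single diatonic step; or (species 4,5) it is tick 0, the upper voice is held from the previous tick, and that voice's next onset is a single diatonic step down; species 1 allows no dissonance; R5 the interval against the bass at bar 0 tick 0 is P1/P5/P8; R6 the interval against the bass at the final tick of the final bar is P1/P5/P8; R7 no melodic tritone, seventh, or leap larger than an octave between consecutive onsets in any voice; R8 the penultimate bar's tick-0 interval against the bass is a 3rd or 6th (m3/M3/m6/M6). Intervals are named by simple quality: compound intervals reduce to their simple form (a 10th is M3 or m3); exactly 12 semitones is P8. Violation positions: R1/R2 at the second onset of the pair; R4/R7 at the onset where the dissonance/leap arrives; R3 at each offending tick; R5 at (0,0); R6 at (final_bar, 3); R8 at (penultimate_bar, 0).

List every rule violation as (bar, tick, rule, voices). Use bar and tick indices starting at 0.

bar 0: v0=E3 v1=E4 v2=B4 v3=B4 downbeat P5
bar 1: v0=D3 v1=F3 v2=F4 v3=C4 downbeat m7
bar 2: v0=E3 v1=E4 v2=G4 v3=G4 downbeat m3
bar 3: v0=F3 v1=A3 v2=E4 v3=A4 downbeat M3
bar 4: v0=A3 v1=B4 v2=E5 v3=E5 downbeat P5
bar 5: v0=F3 v1=F4 v2=G4 v3=A4 downbeat M3
bar 6: v0=D3 v1=B3 v2=F4 v3=F4 downbeat m3
bar 7: v0=E3 v1=E4 v2=B4 v3=B4 downbeat P5
  -> R1 @ bar 1 tick 0 v(1, 3): E4/B4 P5 -> F3/C4 P5 similar
  -> R2 @ bar 1 tick 0 v(1, 2): E4/B4 P5 -> F3/F4 P8 similar
  -> R3 @ bar 1 tick 0 v(2, 3): F4 above C4
  -> R4 @ bar 1 tick 0 v(0, 3): D3/C4 m7 untreated
  -> R7 @ bar 1 tick 0 v(1,): E4->F3 leap 11st
  -> R7 @ bar 1 tick 0 v(2,): B4->F4 leap 6st
  -> R7 @ bar 1 tick 0 v(3,): B4->C4 leap 11st
  -> R3 @ bar 1 tick 1 v(2, 3): F4 above C4
  -> R3 @ bar 1 tick 2 v(2, 3): F4 above C4
  -> R3 @ bar 1 tick 3 v(2, 3): F4 above C4
  -> R2 @ bar 2 tick 0 v(0, 1): D3/F3 m3 -> E3/E4 P8 similar
  -> R2 @ bar 2 tick 0 v(2, 3): F4/C4 P4 -> G4/G4 P1 similar
  -> R7 @ bar 2 tick 0 v(1,): F3->E4 leap 11st
  -> R2 @ bar 3 tick 0 v(1, 2): E4/G4 m3 -> A3/E4 P5 similar
  -> R4 @ bar 3 tick 0 v(0, 2): F3/E4 M7 untreated
  -> R2 @ bar 4 tick 0 v(0, 2): F3/E4 M7 -> A3/E5 P5 similar
  -> R2 @ bar 4 tick 0 v(0, 3): F3/A4 M3 -> A3/E5 P5 similar
  -> R2 @ bar 4 tick 0 v(2, 3): E4/A4 P4 -> E5/E5 P1 similar
  -> R4 @ bar 4 tick 0 v(0, 1): A3/B4 M2 untreated
  -> R7 @ bar 4 tick 0 v(1,): A3->B4 leap 14st
  -> R2 @ bar 5 tick 0 v(0, 1): A3/B4 M2 -> F3/F4 P8 similar
  -> R4 @ bar 5 tick 0 v(0, 2): F3/G4 M2 untreated
  -> R7 @ bar 5 tick 0 v(1,): B4->F4 leap 6st
  -> R2 @ bar 6 tick 0 v(2, 3): G4/A4 M2 -> F4/F4 P1 similar
  -> R7 @ bar 6 tick 0 v(1,): F4->B3 leap 6st
  -> R1 @ bar 7 tick 0 v(2, 3): F4/F4 P1 -> B4/B4 P1 similar
  -> R2 @ bar 7 tick 0 v(0, 1): D3/B3 M6 -> E3/E4 P8 similar
  -> R2 @ bar 7 tick 0 v(0, 2): D3/F4 m3 -> E3/B4 P5 similar
  -> R2 @ bar 7 tick 0 v(0, 3): D3/F4 m3 -> E3/B4 P5 similar
  -> R2 @ bar 7 tick 0 v(1, 2): B3/F4 TT -> E4/B4 P5 similar
  -> R2 @ bar 7 tick 0 v(1, 3): B3/F4 TT -> E4/B4 P5 similar
  -> R7 @ bar 7 tick 0 v(2,): F4->B4 leap 6st
  -> R7 @ bar 7 tick 0 v(3,): F4->B4 leap 6st

(1, 0, R1, (1, 3))
(1, 0, R2, (1, 2))
(1, 0, R3, (2, 3))
(1, 0, R4, (0, 3))
(1, 0, R7, (1,))
(1, 0, R7, (2,))
(1, 0, R7, (3,))
(1, 1, R3, (2, 3))
(1, 2, R3, (2, 3))
(1, 3, R3, (2, 3))
(2, 0, R2, (0, 1))
(2, 0, R2, (2, 3))
(2, 0, R7, (1,))
(3, 0, R2, (1, 2))
(3, 0, R4, (0, 2))
(4, 0, R2, (0, 2))
(4, 0, R2, (0, 3))
(4, 0, R2, (2, 3))
(4, 0, R4, (0, 1))
(4, 0, R7, (1,))
(5, 0, R2, (0, 1))
(5, 0, R4, (0, 2))
(5, 0, R7, (1,))
(6, 0, R2, (2, 3))
(6, 0, R7, (1,))
(7, 0, R1, (2, 3))
(7, 0, R2, (0, 1))
(7, 0, R2, (0, 2))
(7, 0, R2, (0, 3))
(7, 0, R2, (1, 2))
(7, 0, R2, (1, 3))
(7, 0, R7, (2,))
(7, 0, R7, (3,))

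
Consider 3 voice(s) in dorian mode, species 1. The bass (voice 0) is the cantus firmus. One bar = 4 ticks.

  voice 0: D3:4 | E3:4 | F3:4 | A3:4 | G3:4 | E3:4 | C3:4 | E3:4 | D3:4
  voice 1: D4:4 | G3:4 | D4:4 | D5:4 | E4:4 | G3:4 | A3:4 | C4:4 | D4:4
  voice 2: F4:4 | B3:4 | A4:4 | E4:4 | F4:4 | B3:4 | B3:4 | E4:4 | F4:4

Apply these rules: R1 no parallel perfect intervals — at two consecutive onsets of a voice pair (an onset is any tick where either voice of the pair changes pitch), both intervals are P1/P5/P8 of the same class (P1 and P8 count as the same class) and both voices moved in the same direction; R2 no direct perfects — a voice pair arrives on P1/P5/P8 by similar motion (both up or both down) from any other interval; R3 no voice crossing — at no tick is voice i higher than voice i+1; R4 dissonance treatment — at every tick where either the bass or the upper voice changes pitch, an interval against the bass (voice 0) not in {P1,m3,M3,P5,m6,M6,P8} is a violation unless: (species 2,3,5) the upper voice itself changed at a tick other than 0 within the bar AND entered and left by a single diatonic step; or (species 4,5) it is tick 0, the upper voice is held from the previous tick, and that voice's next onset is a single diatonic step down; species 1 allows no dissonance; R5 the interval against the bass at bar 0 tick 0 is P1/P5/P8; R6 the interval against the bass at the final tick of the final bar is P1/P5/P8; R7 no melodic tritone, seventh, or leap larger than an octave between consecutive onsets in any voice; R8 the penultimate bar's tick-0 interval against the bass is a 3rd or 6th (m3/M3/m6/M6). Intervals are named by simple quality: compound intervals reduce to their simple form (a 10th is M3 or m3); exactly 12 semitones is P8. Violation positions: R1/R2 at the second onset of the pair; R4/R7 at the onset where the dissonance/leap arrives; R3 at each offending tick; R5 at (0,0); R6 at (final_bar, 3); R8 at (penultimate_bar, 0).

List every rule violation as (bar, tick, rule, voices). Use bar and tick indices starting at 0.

bar 0: v0=D3 v1=D4 v2=F4 downbeat m3
bar 1: v0=E3 v1=G3 v2=B3 downbeat P5
bar 2: v0=F3 v1=D4 v2=A4 downbeat M3
bar 3: v0=A3 v1=D5 v2=E4 downbeat P5
bar 4: v0=G3 v1=E4 v2=F4 downbeat m7
bar 5: v0=E3 v1=G3 v2=B3 downbeat P5
bar 6: v0=C3 v1=A3 v2=B3 downbeat M7
bar 7: v0=E3 v1=C4 v2=E4 downbeat P8
bar 8: v0=D3 v1=D4 v2=F4 downbeat m3
  -> R5 @ bar 0 tick 0 v(0, 2): opens on m3
  -> R7 @ bar 1 tick 0 v(2,): F4->B3 leap 6st
  -> R2 @ bar 2 tick 0 v(1, 2): G3/B3 M3 -> D4/A4 P5 similar
  -> R7 @ bar 2 tick 0 v(2,): B3->A4 leap 10st
  -> R3 @ bar 3 tick 0 v(1, 2): D5 above E4
  -> R4 @ bar 3 tick 0 v(0, 1): A3/D5 P4 untreated
  -> R3 @ bar 3 tick 1 v(1, 2): D5 above E4
  -> R3 @ bar 3 tick 2 v(1, 2): D5 above E4
  -> R3 @ bar 3 tick 3 v(1, 2): D5 above E4
  -> R4 @ bar 4 tick 0 v(0, 2): G3/F4 m7 untreated
  -> R7 @ bar 4 tick 0 v(1,): D5->E4 leap 10st
  -> R2 @ bar 5 tick 0 v(0, 2): G3/F4 m7 -> E3/B3 P5 similar
  -> R7 @ bar 5 tick 0 v(2,): F4->B3 leap 6st
  -> R4 @ bar 6 tick 0 v(0, 2): C3/B3 M7 untreated
  -> R2 @ bar 7 tick 0 v(0, 2): C3/B3 M7 -> E3/E4 P8 similar
  -> R8 @ bar 7 tick 0 v(0, 2): penult P8 not 3rd/6th
  -> R6 @ bar 8 tick 3 v(0, 2): closes on m3

(0, 0, R5, (0, 2))
(1, 0, R7, (2,))
(2, 0, R2, (1, 2))
(2, 0, R7, (2,))
(3, 0, R3, (1, 2))
(3, 0, R4, (0, 1))
(3, 1, R3, (1, 2))
(3, 2, R3, (1, 2))
(3, 3, R3, (1, 2))
(4, 0, R4, (0, 2))
(4, 0, R7, (1,))
(5, 0, R2, (0, 2))
(5, 0, R7, (2,))
(6, 0, R4, (0, 2))
(7, 0, R2, (0, 2))
(7, 0, R8, (0, 2))
(8, 3, R6, (0, 2))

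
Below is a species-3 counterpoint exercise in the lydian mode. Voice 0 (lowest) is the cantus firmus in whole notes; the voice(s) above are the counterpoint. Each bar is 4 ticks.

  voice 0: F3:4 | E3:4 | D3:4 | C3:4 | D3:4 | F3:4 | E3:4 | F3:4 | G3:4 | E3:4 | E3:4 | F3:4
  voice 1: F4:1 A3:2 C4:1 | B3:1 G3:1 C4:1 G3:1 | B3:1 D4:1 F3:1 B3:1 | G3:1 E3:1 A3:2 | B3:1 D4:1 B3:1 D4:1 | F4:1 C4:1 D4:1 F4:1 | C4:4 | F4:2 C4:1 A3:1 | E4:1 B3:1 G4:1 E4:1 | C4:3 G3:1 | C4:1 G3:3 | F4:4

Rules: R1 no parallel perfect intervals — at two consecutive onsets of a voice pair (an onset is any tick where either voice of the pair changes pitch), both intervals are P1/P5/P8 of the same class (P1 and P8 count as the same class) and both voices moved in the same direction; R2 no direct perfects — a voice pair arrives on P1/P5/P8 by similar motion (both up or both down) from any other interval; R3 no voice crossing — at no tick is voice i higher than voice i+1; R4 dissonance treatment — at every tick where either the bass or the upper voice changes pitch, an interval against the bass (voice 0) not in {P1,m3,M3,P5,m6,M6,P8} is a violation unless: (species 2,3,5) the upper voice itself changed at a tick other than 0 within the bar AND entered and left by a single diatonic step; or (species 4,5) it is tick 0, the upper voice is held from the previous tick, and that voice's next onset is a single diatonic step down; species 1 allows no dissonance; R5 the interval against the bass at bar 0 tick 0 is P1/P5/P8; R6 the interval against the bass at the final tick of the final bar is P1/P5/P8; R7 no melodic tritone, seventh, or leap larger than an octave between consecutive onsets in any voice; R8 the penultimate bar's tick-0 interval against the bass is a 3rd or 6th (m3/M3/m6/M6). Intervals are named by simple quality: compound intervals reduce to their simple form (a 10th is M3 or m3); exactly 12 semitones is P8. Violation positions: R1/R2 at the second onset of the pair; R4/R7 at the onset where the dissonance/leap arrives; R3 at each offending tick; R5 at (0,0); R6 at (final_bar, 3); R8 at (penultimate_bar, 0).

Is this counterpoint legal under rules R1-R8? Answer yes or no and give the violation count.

bar 0: v0=F3 v1=F4 (P8)
bar 1: v0=E3 v1=B3 (P5)
bar 2: v0=D3 v1=B3 (M6)
bar 3: v0=C3 v1=G3 (P5)
bar 4: v0=D3 v1=B3 (M6)
bar 5: v0=F3 v1=F4 (P8)
bar 6: v0=E3 v1=C4 (m6)
bar 7: v0=F3 v1=F4 (P8)
bar 8: v0=G3 v1=E4 (M6)
bar 9: v0=E3 v1=C4 (m6)
bar 10: v0=E3 v1=C4 (m6)
bar 11: v0=F3 v1=F4 (P8)
  R1 @ bar1.0: F3/C4 P5 -> E3/B3 P5 similar
  R7 @ bar2.3: F3->B3 leap 6st
  R2 @ bar3.0: D3/B3 M6 -> C3/G3 P5 similar
  R1 @ bar5.0: D3/D4 P8 -> F3/F4 P8 similar
  R2 @ bar7.0: E3/C4 m6 -> F3/F4 P8 similar
  R2 @ bar11.0: E3/G3 m3 -> F3/F4 P8 similar
  R7 @ bar11.0: G3->F4 leap 10st

No (7 violations)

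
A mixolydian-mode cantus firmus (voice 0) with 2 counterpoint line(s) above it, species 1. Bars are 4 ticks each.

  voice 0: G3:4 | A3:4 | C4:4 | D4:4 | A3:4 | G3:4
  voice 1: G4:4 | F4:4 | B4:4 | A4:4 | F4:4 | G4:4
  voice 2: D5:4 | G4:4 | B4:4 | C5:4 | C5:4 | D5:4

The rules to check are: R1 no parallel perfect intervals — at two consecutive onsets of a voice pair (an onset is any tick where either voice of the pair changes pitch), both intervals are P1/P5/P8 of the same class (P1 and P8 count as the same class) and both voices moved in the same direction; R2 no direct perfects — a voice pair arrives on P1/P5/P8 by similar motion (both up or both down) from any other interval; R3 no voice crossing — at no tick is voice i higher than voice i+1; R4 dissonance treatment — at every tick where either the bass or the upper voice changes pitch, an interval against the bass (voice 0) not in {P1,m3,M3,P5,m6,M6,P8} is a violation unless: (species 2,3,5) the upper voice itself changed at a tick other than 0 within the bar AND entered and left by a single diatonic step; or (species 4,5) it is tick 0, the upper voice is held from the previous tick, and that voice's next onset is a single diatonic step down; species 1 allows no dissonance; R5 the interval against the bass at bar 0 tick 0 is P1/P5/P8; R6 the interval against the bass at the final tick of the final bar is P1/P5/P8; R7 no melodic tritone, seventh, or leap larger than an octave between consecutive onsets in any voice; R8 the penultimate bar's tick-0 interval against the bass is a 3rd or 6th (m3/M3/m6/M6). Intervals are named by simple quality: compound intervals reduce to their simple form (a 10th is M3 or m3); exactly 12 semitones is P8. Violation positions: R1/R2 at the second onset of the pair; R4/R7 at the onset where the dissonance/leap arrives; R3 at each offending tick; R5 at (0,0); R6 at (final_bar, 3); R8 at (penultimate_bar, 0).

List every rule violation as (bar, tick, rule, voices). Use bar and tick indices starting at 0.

bar 0: v0=G3 v1=G4 v2=D5 downbeat P5
bar 1: v0=A3 v1=F4 v2=G4 downbeat m7
bar 2: v0=C4 v1=B4 v2=B4 downbeat M7
bar 3: v0=D4 v1=A4 v2=C5 downbeat m7
bar 4: v0=A3 v1=F4 v2=C5 downbeat m3
bar 5: v0=G3 v1=G4 v2=D5 downbeat P5
  -> R4 @ bar 1 tick 0 v(0, 2): A3/G4 m7 untreated
  -> R2 @ bar 2 tick 0 v(1, 2): F4/G4 M2 -> B4/B4 P1 similar
  -> R4 @ bar 2 tick 0 v(0, 1): C4/B4 M7 untreated
  -> R4 @ bar 2 tick 0 v(0, 2): C4/B4 M7 untreated
  -> R7 @ bar 2 tick 0 v(1,): F4->B4 leap 6st
  -> R4 @ bar 3 tick 0 v(0, 2): D4/C5 m7 untreated
  -> R1 @ bar 5 tick 0 v(1, 2): F4/C5 P5 -> G4/D5 P5 similar

(1, 0, R4, (0, 2))
(2, 0, R2, (1, 2))
(2, 0, R4, (0, 1))
(2, 0, R4, (0, 2))
(2, 0, R7, (1,))
(3, 0, R4, (0, 2))
(5, 0, R1, (1, 2))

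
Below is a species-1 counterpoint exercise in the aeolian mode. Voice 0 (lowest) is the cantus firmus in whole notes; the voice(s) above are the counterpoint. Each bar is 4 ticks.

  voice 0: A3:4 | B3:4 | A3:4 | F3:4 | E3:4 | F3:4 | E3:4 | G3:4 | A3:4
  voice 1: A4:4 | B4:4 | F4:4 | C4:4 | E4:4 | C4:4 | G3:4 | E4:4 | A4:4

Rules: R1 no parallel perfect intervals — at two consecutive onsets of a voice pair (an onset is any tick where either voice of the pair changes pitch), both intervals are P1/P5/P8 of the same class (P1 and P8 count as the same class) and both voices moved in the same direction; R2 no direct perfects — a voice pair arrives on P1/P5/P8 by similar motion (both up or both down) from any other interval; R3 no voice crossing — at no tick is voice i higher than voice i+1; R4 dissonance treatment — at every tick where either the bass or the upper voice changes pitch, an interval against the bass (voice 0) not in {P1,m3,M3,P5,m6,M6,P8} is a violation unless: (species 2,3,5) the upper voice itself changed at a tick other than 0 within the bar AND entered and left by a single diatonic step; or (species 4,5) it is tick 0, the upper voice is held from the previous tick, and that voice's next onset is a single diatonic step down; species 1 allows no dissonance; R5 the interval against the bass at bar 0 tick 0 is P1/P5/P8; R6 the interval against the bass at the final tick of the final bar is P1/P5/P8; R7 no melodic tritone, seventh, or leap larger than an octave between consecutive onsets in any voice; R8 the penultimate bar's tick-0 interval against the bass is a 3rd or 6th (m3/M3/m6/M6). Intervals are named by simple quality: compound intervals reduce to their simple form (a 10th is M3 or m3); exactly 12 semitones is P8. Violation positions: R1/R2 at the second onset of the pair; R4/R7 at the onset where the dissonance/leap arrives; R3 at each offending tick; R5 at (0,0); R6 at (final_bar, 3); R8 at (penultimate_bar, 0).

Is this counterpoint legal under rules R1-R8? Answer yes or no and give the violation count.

bar 0: v0=A3 v1=A4 (P8)
bar 1: v0=B3 v1=B4 (P8)
bar 2: v0=A3 v1=F4 (m6)
bar 3: v0=F3 v1=C4 (P5)
bar 4: v0=E3 v1=E4 (P8)
bar 5: v0=F3 v1=C4 (P5)
bar 6: v0=E3 v1=G3 (m3)
bar 7: v0=G3 v1=E4 (M6)
bar 8: v0=A3 v1=A4 (P8)
  R1 @ bar1.0: A3/A4 P8 -> B3/B4 P8 similar
  R7 @ bar2.0: B4->F4 leap 6st
  R2 @ bar3.0: A3/F4 m6 -> F3/C4 P5 similar
  R2 @ bar8.0: G3/E4 M6 -> A3/A4 P8 similar

No (4 violations)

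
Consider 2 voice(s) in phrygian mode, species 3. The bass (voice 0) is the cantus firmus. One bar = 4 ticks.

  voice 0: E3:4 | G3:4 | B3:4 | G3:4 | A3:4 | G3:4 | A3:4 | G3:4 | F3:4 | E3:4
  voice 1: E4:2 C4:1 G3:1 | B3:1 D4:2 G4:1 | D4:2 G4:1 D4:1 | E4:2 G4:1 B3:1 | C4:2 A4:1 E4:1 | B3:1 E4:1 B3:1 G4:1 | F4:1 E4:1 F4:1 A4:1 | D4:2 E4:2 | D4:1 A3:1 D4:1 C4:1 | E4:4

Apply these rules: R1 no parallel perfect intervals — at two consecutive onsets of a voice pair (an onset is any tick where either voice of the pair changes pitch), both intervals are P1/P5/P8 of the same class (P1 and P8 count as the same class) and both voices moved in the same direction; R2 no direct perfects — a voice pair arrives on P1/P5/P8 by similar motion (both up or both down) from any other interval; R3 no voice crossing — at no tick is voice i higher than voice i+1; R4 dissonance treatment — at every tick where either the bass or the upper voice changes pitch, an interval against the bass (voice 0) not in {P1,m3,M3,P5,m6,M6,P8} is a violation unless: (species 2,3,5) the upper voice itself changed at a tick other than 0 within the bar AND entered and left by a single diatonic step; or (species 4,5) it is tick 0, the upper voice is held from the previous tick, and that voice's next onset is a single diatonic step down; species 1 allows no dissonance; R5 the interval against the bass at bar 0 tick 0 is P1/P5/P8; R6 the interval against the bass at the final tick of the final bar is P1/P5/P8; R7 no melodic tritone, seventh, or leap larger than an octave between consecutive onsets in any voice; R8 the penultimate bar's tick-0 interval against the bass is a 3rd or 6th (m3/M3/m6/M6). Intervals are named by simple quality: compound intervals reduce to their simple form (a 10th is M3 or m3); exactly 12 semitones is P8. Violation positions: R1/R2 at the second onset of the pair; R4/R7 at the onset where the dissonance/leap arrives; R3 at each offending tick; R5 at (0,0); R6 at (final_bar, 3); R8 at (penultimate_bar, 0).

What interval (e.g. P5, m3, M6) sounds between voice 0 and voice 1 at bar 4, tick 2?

voice 0=A3 voice 1=A4 -> P8

P8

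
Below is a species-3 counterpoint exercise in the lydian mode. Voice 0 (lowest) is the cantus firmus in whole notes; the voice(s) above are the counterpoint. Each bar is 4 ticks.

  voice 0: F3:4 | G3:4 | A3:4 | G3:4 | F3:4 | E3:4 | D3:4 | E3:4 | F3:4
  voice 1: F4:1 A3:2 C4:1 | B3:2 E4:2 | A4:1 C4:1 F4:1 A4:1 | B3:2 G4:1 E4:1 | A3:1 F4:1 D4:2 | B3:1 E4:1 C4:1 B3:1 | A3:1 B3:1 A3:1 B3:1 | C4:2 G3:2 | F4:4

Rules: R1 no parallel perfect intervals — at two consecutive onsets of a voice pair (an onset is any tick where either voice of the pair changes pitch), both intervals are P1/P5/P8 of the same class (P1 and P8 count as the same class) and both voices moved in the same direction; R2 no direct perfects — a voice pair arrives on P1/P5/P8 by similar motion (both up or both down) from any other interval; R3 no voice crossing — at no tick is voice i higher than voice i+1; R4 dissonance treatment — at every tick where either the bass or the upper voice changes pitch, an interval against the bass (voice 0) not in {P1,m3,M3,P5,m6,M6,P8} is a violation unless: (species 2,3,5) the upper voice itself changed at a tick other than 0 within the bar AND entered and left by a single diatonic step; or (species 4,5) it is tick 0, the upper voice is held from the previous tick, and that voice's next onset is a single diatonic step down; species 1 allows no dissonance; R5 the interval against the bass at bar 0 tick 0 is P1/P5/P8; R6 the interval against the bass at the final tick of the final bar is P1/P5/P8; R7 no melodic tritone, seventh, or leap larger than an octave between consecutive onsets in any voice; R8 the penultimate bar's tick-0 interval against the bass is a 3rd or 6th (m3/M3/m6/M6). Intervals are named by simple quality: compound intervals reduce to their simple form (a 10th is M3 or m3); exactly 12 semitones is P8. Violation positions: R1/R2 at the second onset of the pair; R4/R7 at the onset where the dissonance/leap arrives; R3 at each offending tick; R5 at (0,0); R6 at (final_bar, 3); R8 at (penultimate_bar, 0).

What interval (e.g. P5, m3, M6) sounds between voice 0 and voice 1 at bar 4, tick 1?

P8

voice 0=F3 voice 1=F4 -> P8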